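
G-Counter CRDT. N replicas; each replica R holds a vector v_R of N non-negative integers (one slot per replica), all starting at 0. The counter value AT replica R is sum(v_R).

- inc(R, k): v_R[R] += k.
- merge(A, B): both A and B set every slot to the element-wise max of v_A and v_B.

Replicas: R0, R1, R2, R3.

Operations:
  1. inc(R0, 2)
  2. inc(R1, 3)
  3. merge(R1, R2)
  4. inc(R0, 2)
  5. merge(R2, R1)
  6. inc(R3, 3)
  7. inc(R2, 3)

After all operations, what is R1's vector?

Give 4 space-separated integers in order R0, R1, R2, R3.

Answer: 0 3 0 0

Derivation:
Op 1: inc R0 by 2 -> R0=(2,0,0,0) value=2
Op 2: inc R1 by 3 -> R1=(0,3,0,0) value=3
Op 3: merge R1<->R2 -> R1=(0,3,0,0) R2=(0,3,0,0)
Op 4: inc R0 by 2 -> R0=(4,0,0,0) value=4
Op 5: merge R2<->R1 -> R2=(0,3,0,0) R1=(0,3,0,0)
Op 6: inc R3 by 3 -> R3=(0,0,0,3) value=3
Op 7: inc R2 by 3 -> R2=(0,3,3,0) value=6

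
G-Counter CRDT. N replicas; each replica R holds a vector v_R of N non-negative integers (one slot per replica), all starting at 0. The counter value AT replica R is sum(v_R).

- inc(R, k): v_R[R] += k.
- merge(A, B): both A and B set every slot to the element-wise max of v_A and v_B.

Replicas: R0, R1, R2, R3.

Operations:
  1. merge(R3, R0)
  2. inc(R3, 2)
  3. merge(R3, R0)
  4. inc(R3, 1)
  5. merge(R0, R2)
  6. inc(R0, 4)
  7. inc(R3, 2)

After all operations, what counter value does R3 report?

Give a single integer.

Op 1: merge R3<->R0 -> R3=(0,0,0,0) R0=(0,0,0,0)
Op 2: inc R3 by 2 -> R3=(0,0,0,2) value=2
Op 3: merge R3<->R0 -> R3=(0,0,0,2) R0=(0,0,0,2)
Op 4: inc R3 by 1 -> R3=(0,0,0,3) value=3
Op 5: merge R0<->R2 -> R0=(0,0,0,2) R2=(0,0,0,2)
Op 6: inc R0 by 4 -> R0=(4,0,0,2) value=6
Op 7: inc R3 by 2 -> R3=(0,0,0,5) value=5

Answer: 5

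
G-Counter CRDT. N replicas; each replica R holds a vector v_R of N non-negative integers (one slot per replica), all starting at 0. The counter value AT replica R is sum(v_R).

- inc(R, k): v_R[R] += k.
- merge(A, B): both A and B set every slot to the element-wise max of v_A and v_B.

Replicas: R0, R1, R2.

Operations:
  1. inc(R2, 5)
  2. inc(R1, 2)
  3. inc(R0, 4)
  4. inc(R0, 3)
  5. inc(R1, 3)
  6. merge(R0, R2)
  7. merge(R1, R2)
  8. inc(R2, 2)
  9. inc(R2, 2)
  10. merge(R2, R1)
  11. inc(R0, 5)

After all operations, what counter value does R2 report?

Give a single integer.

Op 1: inc R2 by 5 -> R2=(0,0,5) value=5
Op 2: inc R1 by 2 -> R1=(0,2,0) value=2
Op 3: inc R0 by 4 -> R0=(4,0,0) value=4
Op 4: inc R0 by 3 -> R0=(7,0,0) value=7
Op 5: inc R1 by 3 -> R1=(0,5,0) value=5
Op 6: merge R0<->R2 -> R0=(7,0,5) R2=(7,0,5)
Op 7: merge R1<->R2 -> R1=(7,5,5) R2=(7,5,5)
Op 8: inc R2 by 2 -> R2=(7,5,7) value=19
Op 9: inc R2 by 2 -> R2=(7,5,9) value=21
Op 10: merge R2<->R1 -> R2=(7,5,9) R1=(7,5,9)
Op 11: inc R0 by 5 -> R0=(12,0,5) value=17

Answer: 21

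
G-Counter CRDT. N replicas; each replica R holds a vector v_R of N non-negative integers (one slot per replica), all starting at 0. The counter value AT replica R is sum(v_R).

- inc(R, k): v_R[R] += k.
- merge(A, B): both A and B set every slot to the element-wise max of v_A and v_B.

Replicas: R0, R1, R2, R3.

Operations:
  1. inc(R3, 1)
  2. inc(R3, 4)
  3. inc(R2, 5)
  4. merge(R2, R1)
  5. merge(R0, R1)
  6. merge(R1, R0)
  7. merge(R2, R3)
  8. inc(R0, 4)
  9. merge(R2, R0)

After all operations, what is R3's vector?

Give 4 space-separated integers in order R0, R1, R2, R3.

Answer: 0 0 5 5

Derivation:
Op 1: inc R3 by 1 -> R3=(0,0,0,1) value=1
Op 2: inc R3 by 4 -> R3=(0,0,0,5) value=5
Op 3: inc R2 by 5 -> R2=(0,0,5,0) value=5
Op 4: merge R2<->R1 -> R2=(0,0,5,0) R1=(0,0,5,0)
Op 5: merge R0<->R1 -> R0=(0,0,5,0) R1=(0,0,5,0)
Op 6: merge R1<->R0 -> R1=(0,0,5,0) R0=(0,0,5,0)
Op 7: merge R2<->R3 -> R2=(0,0,5,5) R3=(0,0,5,5)
Op 8: inc R0 by 4 -> R0=(4,0,5,0) value=9
Op 9: merge R2<->R0 -> R2=(4,0,5,5) R0=(4,0,5,5)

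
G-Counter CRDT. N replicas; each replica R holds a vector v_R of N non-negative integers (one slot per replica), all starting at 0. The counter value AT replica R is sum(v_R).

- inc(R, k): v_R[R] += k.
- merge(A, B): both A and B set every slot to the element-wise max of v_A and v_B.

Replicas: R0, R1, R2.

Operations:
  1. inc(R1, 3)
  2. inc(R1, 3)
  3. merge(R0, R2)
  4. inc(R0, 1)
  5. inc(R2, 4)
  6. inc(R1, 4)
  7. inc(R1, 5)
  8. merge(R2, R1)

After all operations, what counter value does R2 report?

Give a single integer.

Op 1: inc R1 by 3 -> R1=(0,3,0) value=3
Op 2: inc R1 by 3 -> R1=(0,6,0) value=6
Op 3: merge R0<->R2 -> R0=(0,0,0) R2=(0,0,0)
Op 4: inc R0 by 1 -> R0=(1,0,0) value=1
Op 5: inc R2 by 4 -> R2=(0,0,4) value=4
Op 6: inc R1 by 4 -> R1=(0,10,0) value=10
Op 7: inc R1 by 5 -> R1=(0,15,0) value=15
Op 8: merge R2<->R1 -> R2=(0,15,4) R1=(0,15,4)

Answer: 19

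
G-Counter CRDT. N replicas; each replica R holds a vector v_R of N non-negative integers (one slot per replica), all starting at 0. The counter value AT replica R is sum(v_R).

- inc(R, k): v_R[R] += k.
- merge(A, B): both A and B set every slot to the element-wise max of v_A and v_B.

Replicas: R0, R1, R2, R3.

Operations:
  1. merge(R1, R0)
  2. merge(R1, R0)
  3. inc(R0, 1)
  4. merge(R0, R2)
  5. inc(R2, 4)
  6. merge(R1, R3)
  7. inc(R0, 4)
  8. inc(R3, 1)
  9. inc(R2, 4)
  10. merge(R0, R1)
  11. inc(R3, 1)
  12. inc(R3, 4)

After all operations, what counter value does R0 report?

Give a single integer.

Answer: 5

Derivation:
Op 1: merge R1<->R0 -> R1=(0,0,0,0) R0=(0,0,0,0)
Op 2: merge R1<->R0 -> R1=(0,0,0,0) R0=(0,0,0,0)
Op 3: inc R0 by 1 -> R0=(1,0,0,0) value=1
Op 4: merge R0<->R2 -> R0=(1,0,0,0) R2=(1,0,0,0)
Op 5: inc R2 by 4 -> R2=(1,0,4,0) value=5
Op 6: merge R1<->R3 -> R1=(0,0,0,0) R3=(0,0,0,0)
Op 7: inc R0 by 4 -> R0=(5,0,0,0) value=5
Op 8: inc R3 by 1 -> R3=(0,0,0,1) value=1
Op 9: inc R2 by 4 -> R2=(1,0,8,0) value=9
Op 10: merge R0<->R1 -> R0=(5,0,0,0) R1=(5,0,0,0)
Op 11: inc R3 by 1 -> R3=(0,0,0,2) value=2
Op 12: inc R3 by 4 -> R3=(0,0,0,6) value=6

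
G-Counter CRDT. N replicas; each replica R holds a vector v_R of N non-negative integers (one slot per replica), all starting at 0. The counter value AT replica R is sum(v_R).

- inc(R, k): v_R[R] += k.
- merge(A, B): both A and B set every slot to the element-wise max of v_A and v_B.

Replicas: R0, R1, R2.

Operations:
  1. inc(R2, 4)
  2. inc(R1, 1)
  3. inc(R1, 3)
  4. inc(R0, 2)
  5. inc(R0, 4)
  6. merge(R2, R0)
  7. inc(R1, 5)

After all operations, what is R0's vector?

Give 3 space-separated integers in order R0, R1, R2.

Answer: 6 0 4

Derivation:
Op 1: inc R2 by 4 -> R2=(0,0,4) value=4
Op 2: inc R1 by 1 -> R1=(0,1,0) value=1
Op 3: inc R1 by 3 -> R1=(0,4,0) value=4
Op 4: inc R0 by 2 -> R0=(2,0,0) value=2
Op 5: inc R0 by 4 -> R0=(6,0,0) value=6
Op 6: merge R2<->R0 -> R2=(6,0,4) R0=(6,0,4)
Op 7: inc R1 by 5 -> R1=(0,9,0) value=9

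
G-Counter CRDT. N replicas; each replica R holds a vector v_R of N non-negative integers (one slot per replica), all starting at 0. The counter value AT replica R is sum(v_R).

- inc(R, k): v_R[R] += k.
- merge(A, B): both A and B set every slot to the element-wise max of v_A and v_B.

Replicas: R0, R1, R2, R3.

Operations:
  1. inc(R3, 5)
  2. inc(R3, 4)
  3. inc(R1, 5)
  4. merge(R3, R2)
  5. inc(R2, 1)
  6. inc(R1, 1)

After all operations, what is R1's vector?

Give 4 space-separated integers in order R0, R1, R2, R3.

Op 1: inc R3 by 5 -> R3=(0,0,0,5) value=5
Op 2: inc R3 by 4 -> R3=(0,0,0,9) value=9
Op 3: inc R1 by 5 -> R1=(0,5,0,0) value=5
Op 4: merge R3<->R2 -> R3=(0,0,0,9) R2=(0,0,0,9)
Op 5: inc R2 by 1 -> R2=(0,0,1,9) value=10
Op 6: inc R1 by 1 -> R1=(0,6,0,0) value=6

Answer: 0 6 0 0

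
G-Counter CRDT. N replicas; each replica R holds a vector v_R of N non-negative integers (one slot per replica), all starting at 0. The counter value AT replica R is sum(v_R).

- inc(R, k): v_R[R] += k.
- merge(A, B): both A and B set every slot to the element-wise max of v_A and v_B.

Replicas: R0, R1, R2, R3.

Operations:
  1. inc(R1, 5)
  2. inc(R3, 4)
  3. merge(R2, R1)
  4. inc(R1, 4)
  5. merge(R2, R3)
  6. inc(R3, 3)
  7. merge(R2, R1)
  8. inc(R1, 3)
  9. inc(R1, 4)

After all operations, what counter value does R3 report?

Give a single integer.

Answer: 12

Derivation:
Op 1: inc R1 by 5 -> R1=(0,5,0,0) value=5
Op 2: inc R3 by 4 -> R3=(0,0,0,4) value=4
Op 3: merge R2<->R1 -> R2=(0,5,0,0) R1=(0,5,0,0)
Op 4: inc R1 by 4 -> R1=(0,9,0,0) value=9
Op 5: merge R2<->R3 -> R2=(0,5,0,4) R3=(0,5,0,4)
Op 6: inc R3 by 3 -> R3=(0,5,0,7) value=12
Op 7: merge R2<->R1 -> R2=(0,9,0,4) R1=(0,9,0,4)
Op 8: inc R1 by 3 -> R1=(0,12,0,4) value=16
Op 9: inc R1 by 4 -> R1=(0,16,0,4) value=20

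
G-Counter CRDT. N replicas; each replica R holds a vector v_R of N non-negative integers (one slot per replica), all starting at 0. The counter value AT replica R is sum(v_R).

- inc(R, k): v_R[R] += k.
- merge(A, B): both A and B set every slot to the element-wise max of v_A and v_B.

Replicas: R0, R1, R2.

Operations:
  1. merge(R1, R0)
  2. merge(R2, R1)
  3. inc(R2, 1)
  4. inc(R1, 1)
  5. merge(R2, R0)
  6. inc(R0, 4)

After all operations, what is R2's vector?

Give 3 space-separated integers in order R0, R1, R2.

Answer: 0 0 1

Derivation:
Op 1: merge R1<->R0 -> R1=(0,0,0) R0=(0,0,0)
Op 2: merge R2<->R1 -> R2=(0,0,0) R1=(0,0,0)
Op 3: inc R2 by 1 -> R2=(0,0,1) value=1
Op 4: inc R1 by 1 -> R1=(0,1,0) value=1
Op 5: merge R2<->R0 -> R2=(0,0,1) R0=(0,0,1)
Op 6: inc R0 by 4 -> R0=(4,0,1) value=5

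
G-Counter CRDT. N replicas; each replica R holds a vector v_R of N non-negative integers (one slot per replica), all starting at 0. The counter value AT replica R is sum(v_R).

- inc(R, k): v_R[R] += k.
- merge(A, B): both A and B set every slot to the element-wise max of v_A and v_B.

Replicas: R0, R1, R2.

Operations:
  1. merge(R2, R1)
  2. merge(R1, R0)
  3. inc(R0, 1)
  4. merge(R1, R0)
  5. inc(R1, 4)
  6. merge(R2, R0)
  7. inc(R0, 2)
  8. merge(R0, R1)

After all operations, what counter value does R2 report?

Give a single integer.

Op 1: merge R2<->R1 -> R2=(0,0,0) R1=(0,0,0)
Op 2: merge R1<->R0 -> R1=(0,0,0) R0=(0,0,0)
Op 3: inc R0 by 1 -> R0=(1,0,0) value=1
Op 4: merge R1<->R0 -> R1=(1,0,0) R0=(1,0,0)
Op 5: inc R1 by 4 -> R1=(1,4,0) value=5
Op 6: merge R2<->R0 -> R2=(1,0,0) R0=(1,0,0)
Op 7: inc R0 by 2 -> R0=(3,0,0) value=3
Op 8: merge R0<->R1 -> R0=(3,4,0) R1=(3,4,0)

Answer: 1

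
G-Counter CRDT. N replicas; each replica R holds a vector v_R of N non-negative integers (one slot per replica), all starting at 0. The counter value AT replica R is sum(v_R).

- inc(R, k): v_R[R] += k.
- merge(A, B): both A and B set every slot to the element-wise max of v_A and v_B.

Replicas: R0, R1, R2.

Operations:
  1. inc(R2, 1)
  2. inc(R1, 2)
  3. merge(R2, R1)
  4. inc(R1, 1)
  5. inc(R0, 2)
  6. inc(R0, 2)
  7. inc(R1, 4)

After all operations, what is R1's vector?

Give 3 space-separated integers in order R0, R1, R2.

Op 1: inc R2 by 1 -> R2=(0,0,1) value=1
Op 2: inc R1 by 2 -> R1=(0,2,0) value=2
Op 3: merge R2<->R1 -> R2=(0,2,1) R1=(0,2,1)
Op 4: inc R1 by 1 -> R1=(0,3,1) value=4
Op 5: inc R0 by 2 -> R0=(2,0,0) value=2
Op 6: inc R0 by 2 -> R0=(4,0,0) value=4
Op 7: inc R1 by 4 -> R1=(0,7,1) value=8

Answer: 0 7 1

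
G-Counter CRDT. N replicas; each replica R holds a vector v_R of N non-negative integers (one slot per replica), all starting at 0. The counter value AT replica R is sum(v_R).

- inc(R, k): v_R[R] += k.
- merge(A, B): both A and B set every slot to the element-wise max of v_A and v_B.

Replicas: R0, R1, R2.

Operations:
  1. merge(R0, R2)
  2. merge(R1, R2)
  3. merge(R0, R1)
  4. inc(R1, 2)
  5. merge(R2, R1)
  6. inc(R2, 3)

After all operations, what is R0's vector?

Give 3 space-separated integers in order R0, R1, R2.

Op 1: merge R0<->R2 -> R0=(0,0,0) R2=(0,0,0)
Op 2: merge R1<->R2 -> R1=(0,0,0) R2=(0,0,0)
Op 3: merge R0<->R1 -> R0=(0,0,0) R1=(0,0,0)
Op 4: inc R1 by 2 -> R1=(0,2,0) value=2
Op 5: merge R2<->R1 -> R2=(0,2,0) R1=(0,2,0)
Op 6: inc R2 by 3 -> R2=(0,2,3) value=5

Answer: 0 0 0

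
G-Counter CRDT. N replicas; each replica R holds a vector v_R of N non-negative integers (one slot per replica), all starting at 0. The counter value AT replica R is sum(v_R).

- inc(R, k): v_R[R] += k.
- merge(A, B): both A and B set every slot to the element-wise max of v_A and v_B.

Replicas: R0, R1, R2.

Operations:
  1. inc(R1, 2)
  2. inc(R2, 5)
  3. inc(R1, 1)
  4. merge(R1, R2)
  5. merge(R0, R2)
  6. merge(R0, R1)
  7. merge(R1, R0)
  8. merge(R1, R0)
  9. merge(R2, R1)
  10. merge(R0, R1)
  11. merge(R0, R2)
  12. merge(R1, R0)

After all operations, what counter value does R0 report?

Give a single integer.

Op 1: inc R1 by 2 -> R1=(0,2,0) value=2
Op 2: inc R2 by 5 -> R2=(0,0,5) value=5
Op 3: inc R1 by 1 -> R1=(0,3,0) value=3
Op 4: merge R1<->R2 -> R1=(0,3,5) R2=(0,3,5)
Op 5: merge R0<->R2 -> R0=(0,3,5) R2=(0,3,5)
Op 6: merge R0<->R1 -> R0=(0,3,5) R1=(0,3,5)
Op 7: merge R1<->R0 -> R1=(0,3,5) R0=(0,3,5)
Op 8: merge R1<->R0 -> R1=(0,3,5) R0=(0,3,5)
Op 9: merge R2<->R1 -> R2=(0,3,5) R1=(0,3,5)
Op 10: merge R0<->R1 -> R0=(0,3,5) R1=(0,3,5)
Op 11: merge R0<->R2 -> R0=(0,3,5) R2=(0,3,5)
Op 12: merge R1<->R0 -> R1=(0,3,5) R0=(0,3,5)

Answer: 8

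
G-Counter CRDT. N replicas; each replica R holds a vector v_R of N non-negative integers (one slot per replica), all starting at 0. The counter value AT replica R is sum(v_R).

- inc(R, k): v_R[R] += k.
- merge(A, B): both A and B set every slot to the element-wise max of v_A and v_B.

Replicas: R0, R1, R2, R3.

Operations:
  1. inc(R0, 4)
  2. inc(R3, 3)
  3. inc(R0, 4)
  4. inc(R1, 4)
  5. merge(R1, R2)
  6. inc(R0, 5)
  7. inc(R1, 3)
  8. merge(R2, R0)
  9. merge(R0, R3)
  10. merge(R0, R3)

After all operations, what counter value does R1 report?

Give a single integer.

Op 1: inc R0 by 4 -> R0=(4,0,0,0) value=4
Op 2: inc R3 by 3 -> R3=(0,0,0,3) value=3
Op 3: inc R0 by 4 -> R0=(8,0,0,0) value=8
Op 4: inc R1 by 4 -> R1=(0,4,0,0) value=4
Op 5: merge R1<->R2 -> R1=(0,4,0,0) R2=(0,4,0,0)
Op 6: inc R0 by 5 -> R0=(13,0,0,0) value=13
Op 7: inc R1 by 3 -> R1=(0,7,0,0) value=7
Op 8: merge R2<->R0 -> R2=(13,4,0,0) R0=(13,4,0,0)
Op 9: merge R0<->R3 -> R0=(13,4,0,3) R3=(13,4,0,3)
Op 10: merge R0<->R3 -> R0=(13,4,0,3) R3=(13,4,0,3)

Answer: 7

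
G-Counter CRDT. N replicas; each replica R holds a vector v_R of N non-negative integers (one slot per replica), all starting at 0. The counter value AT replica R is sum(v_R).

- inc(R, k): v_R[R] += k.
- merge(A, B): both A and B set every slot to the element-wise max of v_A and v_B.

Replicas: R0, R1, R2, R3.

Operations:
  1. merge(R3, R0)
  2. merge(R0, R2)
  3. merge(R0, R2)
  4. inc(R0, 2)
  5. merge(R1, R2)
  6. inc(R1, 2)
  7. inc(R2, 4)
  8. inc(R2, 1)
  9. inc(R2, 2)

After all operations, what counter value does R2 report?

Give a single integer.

Op 1: merge R3<->R0 -> R3=(0,0,0,0) R0=(0,0,0,0)
Op 2: merge R0<->R2 -> R0=(0,0,0,0) R2=(0,0,0,0)
Op 3: merge R0<->R2 -> R0=(0,0,0,0) R2=(0,0,0,0)
Op 4: inc R0 by 2 -> R0=(2,0,0,0) value=2
Op 5: merge R1<->R2 -> R1=(0,0,0,0) R2=(0,0,0,0)
Op 6: inc R1 by 2 -> R1=(0,2,0,0) value=2
Op 7: inc R2 by 4 -> R2=(0,0,4,0) value=4
Op 8: inc R2 by 1 -> R2=(0,0,5,0) value=5
Op 9: inc R2 by 2 -> R2=(0,0,7,0) value=7

Answer: 7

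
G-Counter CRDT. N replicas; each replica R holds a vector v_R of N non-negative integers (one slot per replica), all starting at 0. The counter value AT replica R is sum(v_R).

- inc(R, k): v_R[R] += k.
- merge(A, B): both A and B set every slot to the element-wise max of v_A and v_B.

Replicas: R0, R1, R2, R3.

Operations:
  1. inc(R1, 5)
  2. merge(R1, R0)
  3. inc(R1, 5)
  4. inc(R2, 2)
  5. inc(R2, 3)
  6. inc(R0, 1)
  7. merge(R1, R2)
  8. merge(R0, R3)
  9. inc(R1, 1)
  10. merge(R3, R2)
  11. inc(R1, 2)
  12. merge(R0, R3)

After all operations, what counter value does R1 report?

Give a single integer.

Answer: 18

Derivation:
Op 1: inc R1 by 5 -> R1=(0,5,0,0) value=5
Op 2: merge R1<->R0 -> R1=(0,5,0,0) R0=(0,5,0,0)
Op 3: inc R1 by 5 -> R1=(0,10,0,0) value=10
Op 4: inc R2 by 2 -> R2=(0,0,2,0) value=2
Op 5: inc R2 by 3 -> R2=(0,0,5,0) value=5
Op 6: inc R0 by 1 -> R0=(1,5,0,0) value=6
Op 7: merge R1<->R2 -> R1=(0,10,5,0) R2=(0,10,5,0)
Op 8: merge R0<->R3 -> R0=(1,5,0,0) R3=(1,5,0,0)
Op 9: inc R1 by 1 -> R1=(0,11,5,0) value=16
Op 10: merge R3<->R2 -> R3=(1,10,5,0) R2=(1,10,5,0)
Op 11: inc R1 by 2 -> R1=(0,13,5,0) value=18
Op 12: merge R0<->R3 -> R0=(1,10,5,0) R3=(1,10,5,0)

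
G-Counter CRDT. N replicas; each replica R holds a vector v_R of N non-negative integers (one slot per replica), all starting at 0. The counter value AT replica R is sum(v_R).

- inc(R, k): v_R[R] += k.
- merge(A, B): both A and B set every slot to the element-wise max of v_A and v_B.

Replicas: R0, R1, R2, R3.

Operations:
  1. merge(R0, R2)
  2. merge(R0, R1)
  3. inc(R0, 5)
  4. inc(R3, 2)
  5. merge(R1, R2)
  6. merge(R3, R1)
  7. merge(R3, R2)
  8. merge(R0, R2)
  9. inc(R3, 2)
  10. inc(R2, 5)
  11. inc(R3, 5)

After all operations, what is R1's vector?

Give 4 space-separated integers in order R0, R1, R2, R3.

Answer: 0 0 0 2

Derivation:
Op 1: merge R0<->R2 -> R0=(0,0,0,0) R2=(0,0,0,0)
Op 2: merge R0<->R1 -> R0=(0,0,0,0) R1=(0,0,0,0)
Op 3: inc R0 by 5 -> R0=(5,0,0,0) value=5
Op 4: inc R3 by 2 -> R3=(0,0,0,2) value=2
Op 5: merge R1<->R2 -> R1=(0,0,0,0) R2=(0,0,0,0)
Op 6: merge R3<->R1 -> R3=(0,0,0,2) R1=(0,0,0,2)
Op 7: merge R3<->R2 -> R3=(0,0,0,2) R2=(0,0,0,2)
Op 8: merge R0<->R2 -> R0=(5,0,0,2) R2=(5,0,0,2)
Op 9: inc R3 by 2 -> R3=(0,0,0,4) value=4
Op 10: inc R2 by 5 -> R2=(5,0,5,2) value=12
Op 11: inc R3 by 5 -> R3=(0,0,0,9) value=9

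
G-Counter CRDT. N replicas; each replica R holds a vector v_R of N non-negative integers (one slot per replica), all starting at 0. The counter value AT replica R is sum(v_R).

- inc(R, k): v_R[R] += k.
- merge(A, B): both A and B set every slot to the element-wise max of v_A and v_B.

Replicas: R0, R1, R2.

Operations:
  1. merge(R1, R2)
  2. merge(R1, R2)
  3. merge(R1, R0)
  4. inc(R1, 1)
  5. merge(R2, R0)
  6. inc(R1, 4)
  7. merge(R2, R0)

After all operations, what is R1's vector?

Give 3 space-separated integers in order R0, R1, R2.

Answer: 0 5 0

Derivation:
Op 1: merge R1<->R2 -> R1=(0,0,0) R2=(0,0,0)
Op 2: merge R1<->R2 -> R1=(0,0,0) R2=(0,0,0)
Op 3: merge R1<->R0 -> R1=(0,0,0) R0=(0,0,0)
Op 4: inc R1 by 1 -> R1=(0,1,0) value=1
Op 5: merge R2<->R0 -> R2=(0,0,0) R0=(0,0,0)
Op 6: inc R1 by 4 -> R1=(0,5,0) value=5
Op 7: merge R2<->R0 -> R2=(0,0,0) R0=(0,0,0)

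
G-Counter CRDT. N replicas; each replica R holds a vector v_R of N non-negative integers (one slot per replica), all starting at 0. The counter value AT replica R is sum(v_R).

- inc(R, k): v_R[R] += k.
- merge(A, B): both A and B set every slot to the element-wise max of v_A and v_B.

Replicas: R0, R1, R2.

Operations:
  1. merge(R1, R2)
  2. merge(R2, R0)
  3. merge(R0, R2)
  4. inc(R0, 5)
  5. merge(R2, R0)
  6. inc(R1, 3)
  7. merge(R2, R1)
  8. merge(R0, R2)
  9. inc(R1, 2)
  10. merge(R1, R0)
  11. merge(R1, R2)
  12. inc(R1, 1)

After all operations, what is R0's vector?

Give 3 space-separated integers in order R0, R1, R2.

Op 1: merge R1<->R2 -> R1=(0,0,0) R2=(0,0,0)
Op 2: merge R2<->R0 -> R2=(0,0,0) R0=(0,0,0)
Op 3: merge R0<->R2 -> R0=(0,0,0) R2=(0,0,0)
Op 4: inc R0 by 5 -> R0=(5,0,0) value=5
Op 5: merge R2<->R0 -> R2=(5,0,0) R0=(5,0,0)
Op 6: inc R1 by 3 -> R1=(0,3,0) value=3
Op 7: merge R2<->R1 -> R2=(5,3,0) R1=(5,3,0)
Op 8: merge R0<->R2 -> R0=(5,3,0) R2=(5,3,0)
Op 9: inc R1 by 2 -> R1=(5,5,0) value=10
Op 10: merge R1<->R0 -> R1=(5,5,0) R0=(5,5,0)
Op 11: merge R1<->R2 -> R1=(5,5,0) R2=(5,5,0)
Op 12: inc R1 by 1 -> R1=(5,6,0) value=11

Answer: 5 5 0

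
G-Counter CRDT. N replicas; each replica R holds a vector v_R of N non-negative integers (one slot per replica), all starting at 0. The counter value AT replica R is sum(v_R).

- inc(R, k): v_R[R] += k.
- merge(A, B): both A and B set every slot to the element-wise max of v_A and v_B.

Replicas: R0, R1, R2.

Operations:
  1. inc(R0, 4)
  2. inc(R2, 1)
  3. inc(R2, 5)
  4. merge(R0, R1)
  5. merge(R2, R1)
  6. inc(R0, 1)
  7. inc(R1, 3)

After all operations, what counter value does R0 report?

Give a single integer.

Op 1: inc R0 by 4 -> R0=(4,0,0) value=4
Op 2: inc R2 by 1 -> R2=(0,0,1) value=1
Op 3: inc R2 by 5 -> R2=(0,0,6) value=6
Op 4: merge R0<->R1 -> R0=(4,0,0) R1=(4,0,0)
Op 5: merge R2<->R1 -> R2=(4,0,6) R1=(4,0,6)
Op 6: inc R0 by 1 -> R0=(5,0,0) value=5
Op 7: inc R1 by 3 -> R1=(4,3,6) value=13

Answer: 5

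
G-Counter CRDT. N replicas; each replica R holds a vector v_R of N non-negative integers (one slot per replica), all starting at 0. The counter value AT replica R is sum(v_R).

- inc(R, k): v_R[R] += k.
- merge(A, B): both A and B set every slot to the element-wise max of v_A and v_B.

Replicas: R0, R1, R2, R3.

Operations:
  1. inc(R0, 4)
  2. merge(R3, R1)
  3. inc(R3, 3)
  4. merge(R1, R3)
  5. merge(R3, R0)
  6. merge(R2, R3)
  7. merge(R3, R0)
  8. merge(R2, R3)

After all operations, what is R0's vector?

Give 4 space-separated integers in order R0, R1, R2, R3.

Answer: 4 0 0 3

Derivation:
Op 1: inc R0 by 4 -> R0=(4,0,0,0) value=4
Op 2: merge R3<->R1 -> R3=(0,0,0,0) R1=(0,0,0,0)
Op 3: inc R3 by 3 -> R3=(0,0,0,3) value=3
Op 4: merge R1<->R3 -> R1=(0,0,0,3) R3=(0,0,0,3)
Op 5: merge R3<->R0 -> R3=(4,0,0,3) R0=(4,0,0,3)
Op 6: merge R2<->R3 -> R2=(4,0,0,3) R3=(4,0,0,3)
Op 7: merge R3<->R0 -> R3=(4,0,0,3) R0=(4,0,0,3)
Op 8: merge R2<->R3 -> R2=(4,0,0,3) R3=(4,0,0,3)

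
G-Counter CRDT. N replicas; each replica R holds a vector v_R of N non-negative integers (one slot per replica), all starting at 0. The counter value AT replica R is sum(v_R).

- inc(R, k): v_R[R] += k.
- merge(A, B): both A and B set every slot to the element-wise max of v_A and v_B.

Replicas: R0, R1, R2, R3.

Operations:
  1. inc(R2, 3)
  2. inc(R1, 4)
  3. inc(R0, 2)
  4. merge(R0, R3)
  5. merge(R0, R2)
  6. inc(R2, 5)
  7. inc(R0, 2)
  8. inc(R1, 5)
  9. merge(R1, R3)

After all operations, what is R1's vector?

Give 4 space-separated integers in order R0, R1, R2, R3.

Op 1: inc R2 by 3 -> R2=(0,0,3,0) value=3
Op 2: inc R1 by 4 -> R1=(0,4,0,0) value=4
Op 3: inc R0 by 2 -> R0=(2,0,0,0) value=2
Op 4: merge R0<->R3 -> R0=(2,0,0,0) R3=(2,0,0,0)
Op 5: merge R0<->R2 -> R0=(2,0,3,0) R2=(2,0,3,0)
Op 6: inc R2 by 5 -> R2=(2,0,8,0) value=10
Op 7: inc R0 by 2 -> R0=(4,0,3,0) value=7
Op 8: inc R1 by 5 -> R1=(0,9,0,0) value=9
Op 9: merge R1<->R3 -> R1=(2,9,0,0) R3=(2,9,0,0)

Answer: 2 9 0 0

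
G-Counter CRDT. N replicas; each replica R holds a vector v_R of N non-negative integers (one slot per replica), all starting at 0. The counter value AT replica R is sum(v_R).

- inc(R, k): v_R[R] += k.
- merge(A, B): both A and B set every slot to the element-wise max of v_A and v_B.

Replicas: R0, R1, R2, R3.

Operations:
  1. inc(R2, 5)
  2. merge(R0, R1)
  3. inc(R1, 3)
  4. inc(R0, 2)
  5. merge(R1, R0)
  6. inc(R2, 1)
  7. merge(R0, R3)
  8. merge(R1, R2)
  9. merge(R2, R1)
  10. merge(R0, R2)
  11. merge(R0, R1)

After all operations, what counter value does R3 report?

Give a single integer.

Op 1: inc R2 by 5 -> R2=(0,0,5,0) value=5
Op 2: merge R0<->R1 -> R0=(0,0,0,0) R1=(0,0,0,0)
Op 3: inc R1 by 3 -> R1=(0,3,0,0) value=3
Op 4: inc R0 by 2 -> R0=(2,0,0,0) value=2
Op 5: merge R1<->R0 -> R1=(2,3,0,0) R0=(2,3,0,0)
Op 6: inc R2 by 1 -> R2=(0,0,6,0) value=6
Op 7: merge R0<->R3 -> R0=(2,3,0,0) R3=(2,3,0,0)
Op 8: merge R1<->R2 -> R1=(2,3,6,0) R2=(2,3,6,0)
Op 9: merge R2<->R1 -> R2=(2,3,6,0) R1=(2,3,6,0)
Op 10: merge R0<->R2 -> R0=(2,3,6,0) R2=(2,3,6,0)
Op 11: merge R0<->R1 -> R0=(2,3,6,0) R1=(2,3,6,0)

Answer: 5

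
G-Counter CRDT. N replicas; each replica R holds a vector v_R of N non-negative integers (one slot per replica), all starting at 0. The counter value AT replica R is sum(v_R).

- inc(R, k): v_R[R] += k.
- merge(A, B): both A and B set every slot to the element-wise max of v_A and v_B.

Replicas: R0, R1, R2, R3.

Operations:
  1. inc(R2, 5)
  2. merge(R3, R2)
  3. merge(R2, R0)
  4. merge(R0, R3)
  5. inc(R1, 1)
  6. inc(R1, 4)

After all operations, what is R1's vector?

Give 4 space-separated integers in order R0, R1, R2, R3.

Op 1: inc R2 by 5 -> R2=(0,0,5,0) value=5
Op 2: merge R3<->R2 -> R3=(0,0,5,0) R2=(0,0,5,0)
Op 3: merge R2<->R0 -> R2=(0,0,5,0) R0=(0,0,5,0)
Op 4: merge R0<->R3 -> R0=(0,0,5,0) R3=(0,0,5,0)
Op 5: inc R1 by 1 -> R1=(0,1,0,0) value=1
Op 6: inc R1 by 4 -> R1=(0,5,0,0) value=5

Answer: 0 5 0 0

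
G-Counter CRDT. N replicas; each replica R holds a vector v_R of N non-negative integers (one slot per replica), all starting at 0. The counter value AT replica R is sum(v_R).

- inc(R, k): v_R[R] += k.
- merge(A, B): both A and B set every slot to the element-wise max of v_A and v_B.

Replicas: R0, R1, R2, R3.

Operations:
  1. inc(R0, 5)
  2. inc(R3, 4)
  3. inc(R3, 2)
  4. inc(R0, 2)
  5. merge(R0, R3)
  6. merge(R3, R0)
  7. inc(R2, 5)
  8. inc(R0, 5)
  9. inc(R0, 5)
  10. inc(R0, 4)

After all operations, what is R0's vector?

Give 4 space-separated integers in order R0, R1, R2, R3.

Answer: 21 0 0 6

Derivation:
Op 1: inc R0 by 5 -> R0=(5,0,0,0) value=5
Op 2: inc R3 by 4 -> R3=(0,0,0,4) value=4
Op 3: inc R3 by 2 -> R3=(0,0,0,6) value=6
Op 4: inc R0 by 2 -> R0=(7,0,0,0) value=7
Op 5: merge R0<->R3 -> R0=(7,0,0,6) R3=(7,0,0,6)
Op 6: merge R3<->R0 -> R3=(7,0,0,6) R0=(7,0,0,6)
Op 7: inc R2 by 5 -> R2=(0,0,5,0) value=5
Op 8: inc R0 by 5 -> R0=(12,0,0,6) value=18
Op 9: inc R0 by 5 -> R0=(17,0,0,6) value=23
Op 10: inc R0 by 4 -> R0=(21,0,0,6) value=27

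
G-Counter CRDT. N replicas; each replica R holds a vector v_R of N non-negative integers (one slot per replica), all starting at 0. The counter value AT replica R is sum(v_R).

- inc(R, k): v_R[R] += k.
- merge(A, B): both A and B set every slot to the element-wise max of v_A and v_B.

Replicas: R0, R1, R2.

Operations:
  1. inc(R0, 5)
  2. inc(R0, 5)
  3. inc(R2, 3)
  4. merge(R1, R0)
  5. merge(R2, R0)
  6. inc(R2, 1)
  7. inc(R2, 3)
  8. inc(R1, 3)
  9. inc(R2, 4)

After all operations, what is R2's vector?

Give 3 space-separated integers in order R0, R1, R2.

Op 1: inc R0 by 5 -> R0=(5,0,0) value=5
Op 2: inc R0 by 5 -> R0=(10,0,0) value=10
Op 3: inc R2 by 3 -> R2=(0,0,3) value=3
Op 4: merge R1<->R0 -> R1=(10,0,0) R0=(10,0,0)
Op 5: merge R2<->R0 -> R2=(10,0,3) R0=(10,0,3)
Op 6: inc R2 by 1 -> R2=(10,0,4) value=14
Op 7: inc R2 by 3 -> R2=(10,0,7) value=17
Op 8: inc R1 by 3 -> R1=(10,3,0) value=13
Op 9: inc R2 by 4 -> R2=(10,0,11) value=21

Answer: 10 0 11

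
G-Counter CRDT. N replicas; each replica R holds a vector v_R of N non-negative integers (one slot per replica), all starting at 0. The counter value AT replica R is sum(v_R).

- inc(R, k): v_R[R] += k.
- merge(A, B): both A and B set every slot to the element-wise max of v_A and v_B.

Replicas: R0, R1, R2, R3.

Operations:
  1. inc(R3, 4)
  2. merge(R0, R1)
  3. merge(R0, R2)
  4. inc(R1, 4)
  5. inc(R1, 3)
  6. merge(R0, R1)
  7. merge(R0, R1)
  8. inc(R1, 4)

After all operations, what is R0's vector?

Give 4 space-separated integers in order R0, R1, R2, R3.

Op 1: inc R3 by 4 -> R3=(0,0,0,4) value=4
Op 2: merge R0<->R1 -> R0=(0,0,0,0) R1=(0,0,0,0)
Op 3: merge R0<->R2 -> R0=(0,0,0,0) R2=(0,0,0,0)
Op 4: inc R1 by 4 -> R1=(0,4,0,0) value=4
Op 5: inc R1 by 3 -> R1=(0,7,0,0) value=7
Op 6: merge R0<->R1 -> R0=(0,7,0,0) R1=(0,7,0,0)
Op 7: merge R0<->R1 -> R0=(0,7,0,0) R1=(0,7,0,0)
Op 8: inc R1 by 4 -> R1=(0,11,0,0) value=11

Answer: 0 7 0 0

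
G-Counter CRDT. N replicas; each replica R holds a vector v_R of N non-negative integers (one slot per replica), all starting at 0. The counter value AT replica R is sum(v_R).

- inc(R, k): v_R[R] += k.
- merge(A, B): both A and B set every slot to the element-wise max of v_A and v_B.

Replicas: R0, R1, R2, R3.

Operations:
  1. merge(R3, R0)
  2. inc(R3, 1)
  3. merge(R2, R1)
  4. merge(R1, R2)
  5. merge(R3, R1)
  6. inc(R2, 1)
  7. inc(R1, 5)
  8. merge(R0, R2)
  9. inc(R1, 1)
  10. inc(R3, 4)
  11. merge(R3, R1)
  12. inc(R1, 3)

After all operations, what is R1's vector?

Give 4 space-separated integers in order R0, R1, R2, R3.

Answer: 0 9 0 5

Derivation:
Op 1: merge R3<->R0 -> R3=(0,0,0,0) R0=(0,0,0,0)
Op 2: inc R3 by 1 -> R3=(0,0,0,1) value=1
Op 3: merge R2<->R1 -> R2=(0,0,0,0) R1=(0,0,0,0)
Op 4: merge R1<->R2 -> R1=(0,0,0,0) R2=(0,0,0,0)
Op 5: merge R3<->R1 -> R3=(0,0,0,1) R1=(0,0,0,1)
Op 6: inc R2 by 1 -> R2=(0,0,1,0) value=1
Op 7: inc R1 by 5 -> R1=(0,5,0,1) value=6
Op 8: merge R0<->R2 -> R0=(0,0,1,0) R2=(0,0,1,0)
Op 9: inc R1 by 1 -> R1=(0,6,0,1) value=7
Op 10: inc R3 by 4 -> R3=(0,0,0,5) value=5
Op 11: merge R3<->R1 -> R3=(0,6,0,5) R1=(0,6,0,5)
Op 12: inc R1 by 3 -> R1=(0,9,0,5) value=14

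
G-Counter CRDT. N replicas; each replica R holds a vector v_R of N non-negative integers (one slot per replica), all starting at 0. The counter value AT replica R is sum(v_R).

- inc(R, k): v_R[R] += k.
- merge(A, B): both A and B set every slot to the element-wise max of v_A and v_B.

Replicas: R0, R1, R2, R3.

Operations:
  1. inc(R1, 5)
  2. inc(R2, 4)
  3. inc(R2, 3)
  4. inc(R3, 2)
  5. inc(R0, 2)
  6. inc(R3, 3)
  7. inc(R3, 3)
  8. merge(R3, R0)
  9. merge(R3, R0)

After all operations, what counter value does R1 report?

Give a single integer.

Op 1: inc R1 by 5 -> R1=(0,5,0,0) value=5
Op 2: inc R2 by 4 -> R2=(0,0,4,0) value=4
Op 3: inc R2 by 3 -> R2=(0,0,7,0) value=7
Op 4: inc R3 by 2 -> R3=(0,0,0,2) value=2
Op 5: inc R0 by 2 -> R0=(2,0,0,0) value=2
Op 6: inc R3 by 3 -> R3=(0,0,0,5) value=5
Op 7: inc R3 by 3 -> R3=(0,0,0,8) value=8
Op 8: merge R3<->R0 -> R3=(2,0,0,8) R0=(2,0,0,8)
Op 9: merge R3<->R0 -> R3=(2,0,0,8) R0=(2,0,0,8)

Answer: 5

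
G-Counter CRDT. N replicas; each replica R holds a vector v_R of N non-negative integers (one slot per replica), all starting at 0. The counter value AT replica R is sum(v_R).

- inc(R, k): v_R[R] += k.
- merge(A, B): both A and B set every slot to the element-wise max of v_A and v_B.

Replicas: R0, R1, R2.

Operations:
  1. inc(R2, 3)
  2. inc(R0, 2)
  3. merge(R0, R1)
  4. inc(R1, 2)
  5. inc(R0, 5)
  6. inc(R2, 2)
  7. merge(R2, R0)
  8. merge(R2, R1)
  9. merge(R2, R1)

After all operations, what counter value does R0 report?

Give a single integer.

Op 1: inc R2 by 3 -> R2=(0,0,3) value=3
Op 2: inc R0 by 2 -> R0=(2,0,0) value=2
Op 3: merge R0<->R1 -> R0=(2,0,0) R1=(2,0,0)
Op 4: inc R1 by 2 -> R1=(2,2,0) value=4
Op 5: inc R0 by 5 -> R0=(7,0,0) value=7
Op 6: inc R2 by 2 -> R2=(0,0,5) value=5
Op 7: merge R2<->R0 -> R2=(7,0,5) R0=(7,0,5)
Op 8: merge R2<->R1 -> R2=(7,2,5) R1=(7,2,5)
Op 9: merge R2<->R1 -> R2=(7,2,5) R1=(7,2,5)

Answer: 12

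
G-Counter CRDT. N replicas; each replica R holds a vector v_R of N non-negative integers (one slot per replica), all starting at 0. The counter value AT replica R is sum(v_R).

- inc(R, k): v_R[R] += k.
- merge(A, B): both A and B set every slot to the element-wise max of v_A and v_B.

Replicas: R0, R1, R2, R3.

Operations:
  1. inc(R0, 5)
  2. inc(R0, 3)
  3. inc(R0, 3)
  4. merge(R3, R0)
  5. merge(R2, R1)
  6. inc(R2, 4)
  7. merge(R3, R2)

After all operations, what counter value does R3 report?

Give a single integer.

Op 1: inc R0 by 5 -> R0=(5,0,0,0) value=5
Op 2: inc R0 by 3 -> R0=(8,0,0,0) value=8
Op 3: inc R0 by 3 -> R0=(11,0,0,0) value=11
Op 4: merge R3<->R0 -> R3=(11,0,0,0) R0=(11,0,0,0)
Op 5: merge R2<->R1 -> R2=(0,0,0,0) R1=(0,0,0,0)
Op 6: inc R2 by 4 -> R2=(0,0,4,0) value=4
Op 7: merge R3<->R2 -> R3=(11,0,4,0) R2=(11,0,4,0)

Answer: 15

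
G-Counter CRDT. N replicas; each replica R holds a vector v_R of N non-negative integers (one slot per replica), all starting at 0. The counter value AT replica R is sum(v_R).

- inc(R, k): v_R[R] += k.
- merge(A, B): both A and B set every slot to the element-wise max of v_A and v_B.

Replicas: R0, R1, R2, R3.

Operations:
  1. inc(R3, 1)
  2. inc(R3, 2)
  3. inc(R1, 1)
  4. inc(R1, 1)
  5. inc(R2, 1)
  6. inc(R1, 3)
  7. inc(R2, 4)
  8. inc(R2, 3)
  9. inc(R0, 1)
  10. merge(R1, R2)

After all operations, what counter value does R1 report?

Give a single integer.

Op 1: inc R3 by 1 -> R3=(0,0,0,1) value=1
Op 2: inc R3 by 2 -> R3=(0,0,0,3) value=3
Op 3: inc R1 by 1 -> R1=(0,1,0,0) value=1
Op 4: inc R1 by 1 -> R1=(0,2,0,0) value=2
Op 5: inc R2 by 1 -> R2=(0,0,1,0) value=1
Op 6: inc R1 by 3 -> R1=(0,5,0,0) value=5
Op 7: inc R2 by 4 -> R2=(0,0,5,0) value=5
Op 8: inc R2 by 3 -> R2=(0,0,8,0) value=8
Op 9: inc R0 by 1 -> R0=(1,0,0,0) value=1
Op 10: merge R1<->R2 -> R1=(0,5,8,0) R2=(0,5,8,0)

Answer: 13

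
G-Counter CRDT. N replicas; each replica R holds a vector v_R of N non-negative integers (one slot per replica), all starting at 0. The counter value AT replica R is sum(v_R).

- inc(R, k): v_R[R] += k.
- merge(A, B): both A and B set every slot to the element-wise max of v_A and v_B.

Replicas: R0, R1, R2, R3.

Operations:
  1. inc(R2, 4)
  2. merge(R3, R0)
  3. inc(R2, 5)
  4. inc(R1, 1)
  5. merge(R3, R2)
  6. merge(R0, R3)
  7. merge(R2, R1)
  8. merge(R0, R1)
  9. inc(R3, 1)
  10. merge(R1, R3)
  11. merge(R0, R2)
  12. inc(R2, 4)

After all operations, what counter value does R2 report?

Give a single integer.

Answer: 14

Derivation:
Op 1: inc R2 by 4 -> R2=(0,0,4,0) value=4
Op 2: merge R3<->R0 -> R3=(0,0,0,0) R0=(0,0,0,0)
Op 3: inc R2 by 5 -> R2=(0,0,9,0) value=9
Op 4: inc R1 by 1 -> R1=(0,1,0,0) value=1
Op 5: merge R3<->R2 -> R3=(0,0,9,0) R2=(0,0,9,0)
Op 6: merge R0<->R3 -> R0=(0,0,9,0) R3=(0,0,9,0)
Op 7: merge R2<->R1 -> R2=(0,1,9,0) R1=(0,1,9,0)
Op 8: merge R0<->R1 -> R0=(0,1,9,0) R1=(0,1,9,0)
Op 9: inc R3 by 1 -> R3=(0,0,9,1) value=10
Op 10: merge R1<->R3 -> R1=(0,1,9,1) R3=(0,1,9,1)
Op 11: merge R0<->R2 -> R0=(0,1,9,0) R2=(0,1,9,0)
Op 12: inc R2 by 4 -> R2=(0,1,13,0) value=14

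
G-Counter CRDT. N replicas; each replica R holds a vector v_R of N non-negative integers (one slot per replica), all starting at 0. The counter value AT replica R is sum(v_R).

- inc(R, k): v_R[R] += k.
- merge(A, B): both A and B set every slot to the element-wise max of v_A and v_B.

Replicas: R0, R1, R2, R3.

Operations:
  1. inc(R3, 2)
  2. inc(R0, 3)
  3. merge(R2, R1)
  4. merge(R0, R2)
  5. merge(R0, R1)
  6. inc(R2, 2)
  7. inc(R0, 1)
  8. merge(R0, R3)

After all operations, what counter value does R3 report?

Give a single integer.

Answer: 6

Derivation:
Op 1: inc R3 by 2 -> R3=(0,0,0,2) value=2
Op 2: inc R0 by 3 -> R0=(3,0,0,0) value=3
Op 3: merge R2<->R1 -> R2=(0,0,0,0) R1=(0,0,0,0)
Op 4: merge R0<->R2 -> R0=(3,0,0,0) R2=(3,0,0,0)
Op 5: merge R0<->R1 -> R0=(3,0,0,0) R1=(3,0,0,0)
Op 6: inc R2 by 2 -> R2=(3,0,2,0) value=5
Op 7: inc R0 by 1 -> R0=(4,0,0,0) value=4
Op 8: merge R0<->R3 -> R0=(4,0,0,2) R3=(4,0,0,2)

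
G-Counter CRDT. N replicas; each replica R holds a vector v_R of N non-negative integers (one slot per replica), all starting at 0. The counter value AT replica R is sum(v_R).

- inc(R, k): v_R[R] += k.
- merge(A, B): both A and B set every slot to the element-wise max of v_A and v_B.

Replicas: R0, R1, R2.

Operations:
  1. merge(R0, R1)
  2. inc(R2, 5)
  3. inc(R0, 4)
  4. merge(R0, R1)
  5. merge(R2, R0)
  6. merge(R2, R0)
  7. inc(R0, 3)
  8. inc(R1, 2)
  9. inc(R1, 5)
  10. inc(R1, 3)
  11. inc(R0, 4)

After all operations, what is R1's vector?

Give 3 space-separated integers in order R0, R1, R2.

Op 1: merge R0<->R1 -> R0=(0,0,0) R1=(0,0,0)
Op 2: inc R2 by 5 -> R2=(0,0,5) value=5
Op 3: inc R0 by 4 -> R0=(4,0,0) value=4
Op 4: merge R0<->R1 -> R0=(4,0,0) R1=(4,0,0)
Op 5: merge R2<->R0 -> R2=(4,0,5) R0=(4,0,5)
Op 6: merge R2<->R0 -> R2=(4,0,5) R0=(4,0,5)
Op 7: inc R0 by 3 -> R0=(7,0,5) value=12
Op 8: inc R1 by 2 -> R1=(4,2,0) value=6
Op 9: inc R1 by 5 -> R1=(4,7,0) value=11
Op 10: inc R1 by 3 -> R1=(4,10,0) value=14
Op 11: inc R0 by 4 -> R0=(11,0,5) value=16

Answer: 4 10 0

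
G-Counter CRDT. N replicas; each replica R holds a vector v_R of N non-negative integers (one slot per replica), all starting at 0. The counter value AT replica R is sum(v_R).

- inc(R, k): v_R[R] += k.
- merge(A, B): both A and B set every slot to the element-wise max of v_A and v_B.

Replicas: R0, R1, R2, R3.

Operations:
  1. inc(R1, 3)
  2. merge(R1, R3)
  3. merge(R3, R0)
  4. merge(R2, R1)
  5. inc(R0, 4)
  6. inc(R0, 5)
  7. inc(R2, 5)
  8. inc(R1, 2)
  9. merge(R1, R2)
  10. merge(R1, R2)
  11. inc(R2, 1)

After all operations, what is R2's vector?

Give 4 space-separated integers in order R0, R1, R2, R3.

Answer: 0 5 6 0

Derivation:
Op 1: inc R1 by 3 -> R1=(0,3,0,0) value=3
Op 2: merge R1<->R3 -> R1=(0,3,0,0) R3=(0,3,0,0)
Op 3: merge R3<->R0 -> R3=(0,3,0,0) R0=(0,3,0,0)
Op 4: merge R2<->R1 -> R2=(0,3,0,0) R1=(0,3,0,0)
Op 5: inc R0 by 4 -> R0=(4,3,0,0) value=7
Op 6: inc R0 by 5 -> R0=(9,3,0,0) value=12
Op 7: inc R2 by 5 -> R2=(0,3,5,0) value=8
Op 8: inc R1 by 2 -> R1=(0,5,0,0) value=5
Op 9: merge R1<->R2 -> R1=(0,5,5,0) R2=(0,5,5,0)
Op 10: merge R1<->R2 -> R1=(0,5,5,0) R2=(0,5,5,0)
Op 11: inc R2 by 1 -> R2=(0,5,6,0) value=11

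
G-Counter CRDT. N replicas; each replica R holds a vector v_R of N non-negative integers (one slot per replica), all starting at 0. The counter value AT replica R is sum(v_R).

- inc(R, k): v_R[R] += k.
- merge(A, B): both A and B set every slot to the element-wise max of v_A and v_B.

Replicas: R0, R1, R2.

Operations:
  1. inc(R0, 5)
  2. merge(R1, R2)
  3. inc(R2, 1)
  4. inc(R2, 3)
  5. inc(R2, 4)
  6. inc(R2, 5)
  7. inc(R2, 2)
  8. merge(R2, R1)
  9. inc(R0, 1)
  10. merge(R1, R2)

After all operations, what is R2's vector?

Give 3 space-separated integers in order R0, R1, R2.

Op 1: inc R0 by 5 -> R0=(5,0,0) value=5
Op 2: merge R1<->R2 -> R1=(0,0,0) R2=(0,0,0)
Op 3: inc R2 by 1 -> R2=(0,0,1) value=1
Op 4: inc R2 by 3 -> R2=(0,0,4) value=4
Op 5: inc R2 by 4 -> R2=(0,0,8) value=8
Op 6: inc R2 by 5 -> R2=(0,0,13) value=13
Op 7: inc R2 by 2 -> R2=(0,0,15) value=15
Op 8: merge R2<->R1 -> R2=(0,0,15) R1=(0,0,15)
Op 9: inc R0 by 1 -> R0=(6,0,0) value=6
Op 10: merge R1<->R2 -> R1=(0,0,15) R2=(0,0,15)

Answer: 0 0 15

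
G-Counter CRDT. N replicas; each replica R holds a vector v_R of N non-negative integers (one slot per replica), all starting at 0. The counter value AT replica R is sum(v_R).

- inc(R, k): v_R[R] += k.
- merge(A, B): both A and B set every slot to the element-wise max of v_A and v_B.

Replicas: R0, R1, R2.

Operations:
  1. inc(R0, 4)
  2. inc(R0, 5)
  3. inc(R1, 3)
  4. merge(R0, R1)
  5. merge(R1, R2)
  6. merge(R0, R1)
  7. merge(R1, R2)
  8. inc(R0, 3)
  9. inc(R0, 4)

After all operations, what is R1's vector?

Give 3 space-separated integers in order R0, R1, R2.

Answer: 9 3 0

Derivation:
Op 1: inc R0 by 4 -> R0=(4,0,0) value=4
Op 2: inc R0 by 5 -> R0=(9,0,0) value=9
Op 3: inc R1 by 3 -> R1=(0,3,0) value=3
Op 4: merge R0<->R1 -> R0=(9,3,0) R1=(9,3,0)
Op 5: merge R1<->R2 -> R1=(9,3,0) R2=(9,3,0)
Op 6: merge R0<->R1 -> R0=(9,3,0) R1=(9,3,0)
Op 7: merge R1<->R2 -> R1=(9,3,0) R2=(9,3,0)
Op 8: inc R0 by 3 -> R0=(12,3,0) value=15
Op 9: inc R0 by 4 -> R0=(16,3,0) value=19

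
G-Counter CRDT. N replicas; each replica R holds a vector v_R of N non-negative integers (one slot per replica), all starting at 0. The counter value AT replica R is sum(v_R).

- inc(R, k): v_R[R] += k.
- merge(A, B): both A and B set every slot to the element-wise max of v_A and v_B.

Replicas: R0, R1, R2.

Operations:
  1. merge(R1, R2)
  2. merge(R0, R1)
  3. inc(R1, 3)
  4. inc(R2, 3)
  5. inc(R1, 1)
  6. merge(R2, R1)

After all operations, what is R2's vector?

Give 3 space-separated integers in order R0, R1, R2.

Op 1: merge R1<->R2 -> R1=(0,0,0) R2=(0,0,0)
Op 2: merge R0<->R1 -> R0=(0,0,0) R1=(0,0,0)
Op 3: inc R1 by 3 -> R1=(0,3,0) value=3
Op 4: inc R2 by 3 -> R2=(0,0,3) value=3
Op 5: inc R1 by 1 -> R1=(0,4,0) value=4
Op 6: merge R2<->R1 -> R2=(0,4,3) R1=(0,4,3)

Answer: 0 4 3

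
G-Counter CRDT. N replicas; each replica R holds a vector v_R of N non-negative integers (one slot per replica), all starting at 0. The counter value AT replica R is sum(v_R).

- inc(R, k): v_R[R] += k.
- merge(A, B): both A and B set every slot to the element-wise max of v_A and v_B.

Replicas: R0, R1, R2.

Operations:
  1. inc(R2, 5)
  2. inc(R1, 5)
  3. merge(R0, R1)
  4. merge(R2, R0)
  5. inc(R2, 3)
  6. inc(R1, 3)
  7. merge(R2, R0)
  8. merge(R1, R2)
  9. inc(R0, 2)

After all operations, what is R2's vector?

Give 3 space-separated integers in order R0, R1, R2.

Answer: 0 8 8

Derivation:
Op 1: inc R2 by 5 -> R2=(0,0,5) value=5
Op 2: inc R1 by 5 -> R1=(0,5,0) value=5
Op 3: merge R0<->R1 -> R0=(0,5,0) R1=(0,5,0)
Op 4: merge R2<->R0 -> R2=(0,5,5) R0=(0,5,5)
Op 5: inc R2 by 3 -> R2=(0,5,8) value=13
Op 6: inc R1 by 3 -> R1=(0,8,0) value=8
Op 7: merge R2<->R0 -> R2=(0,5,8) R0=(0,5,8)
Op 8: merge R1<->R2 -> R1=(0,8,8) R2=(0,8,8)
Op 9: inc R0 by 2 -> R0=(2,5,8) value=15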